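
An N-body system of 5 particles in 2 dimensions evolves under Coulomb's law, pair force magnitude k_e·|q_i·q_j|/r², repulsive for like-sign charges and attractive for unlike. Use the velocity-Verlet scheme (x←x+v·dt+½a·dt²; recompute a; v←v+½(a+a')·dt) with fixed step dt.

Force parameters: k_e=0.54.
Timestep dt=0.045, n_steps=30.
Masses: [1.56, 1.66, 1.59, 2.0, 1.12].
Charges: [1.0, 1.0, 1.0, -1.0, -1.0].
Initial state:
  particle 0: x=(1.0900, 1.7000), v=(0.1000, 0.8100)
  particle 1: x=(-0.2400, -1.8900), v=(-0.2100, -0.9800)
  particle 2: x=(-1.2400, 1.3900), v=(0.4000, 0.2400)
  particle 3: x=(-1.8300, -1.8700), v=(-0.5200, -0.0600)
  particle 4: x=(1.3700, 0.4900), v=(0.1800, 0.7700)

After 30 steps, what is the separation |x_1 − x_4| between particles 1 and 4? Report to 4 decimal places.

step 0: x0=(1.0900, 1.7000) x1=(-0.2400, -1.8900) x2=(-1.2400, 1.3900) x3=(-1.8300, -1.8700) x4=(1.3700, 0.4900)
step 1: x0=(1.0946, 1.7362) x1=(-0.2496, -1.9341) x2=(-1.2220, 1.4008) x3=(-1.8533, -1.8727) x4=(1.3780, 0.5249)
step 2: x0=(1.0994, 1.7721) x1=(-0.2593, -1.9782) x2=(-1.2041, 1.4115) x3=(-1.8764, -1.8753) x4=(1.3856, 0.5605)
step 3: x0=(1.1045, 1.8075) x1=(-0.2693, -2.0224) x2=(-1.1863, 1.4222) x3=(-1.8993, -1.8779) x4=(1.3930, 0.5966)
step 4: x0=(1.1098, 1.8426) x1=(-0.2795, -2.0665) x2=(-1.1685, 1.4328) x3=(-1.9219, -1.8805) x4=(1.4002, 0.6334)
step 5: x0=(1.1153, 1.8772) x1=(-0.2899, -2.1107) x2=(-1.1508, 1.4433) x3=(-1.9444, -1.8830) x4=(1.4070, 0.6707)
step 6: x0=(1.1211, 1.9114) x1=(-0.3005, -2.1549) x2=(-1.1332, 1.4538) x3=(-1.9667, -1.8856) x4=(1.4135, 0.7087)
step 7: x0=(1.1271, 1.9453) x1=(-0.3113, -2.1990) x2=(-1.1156, 1.4642) x3=(-1.9888, -1.8881) x4=(1.4198, 0.7473)
step 8: x0=(1.1333, 1.9787) x1=(-0.3223, -2.2431) x2=(-1.0980, 1.4746) x3=(-2.0107, -1.8906) x4=(1.4258, 0.7865)
step 9: x0=(1.1397, 2.0117) x1=(-0.3335, -2.2873) x2=(-1.0805, 1.4849) x3=(-2.0324, -1.8931) x4=(1.4315, 0.8263)
step 10: x0=(1.1464, 2.0443) x1=(-0.3448, -2.3314) x2=(-1.0631, 1.4952) x3=(-2.0539, -1.8956) x4=(1.4369, 0.8668)
step 11: x0=(1.1533, 2.0764) x1=(-0.3564, -2.3754) x2=(-1.0457, 1.5053) x3=(-2.0753, -1.8981) x4=(1.4420, 0.9079)
step 12: x0=(1.1605, 2.1082) x1=(-0.3681, -2.4195) x2=(-1.0284, 1.5155) x3=(-2.0965, -1.9006) x4=(1.4467, 0.9497)
step 13: x0=(1.1679, 2.1395) x1=(-0.3800, -2.4635) x2=(-1.0111, 1.5255) x3=(-2.1175, -1.9032) x4=(1.4512, 0.9921)
step 14: x0=(1.1756, 2.1704) x1=(-0.3921, -2.5075) x2=(-0.9939, 1.5355) x3=(-2.1384, -1.9057) x4=(1.4554, 1.0353)
step 15: x0=(1.1835, 2.2008) x1=(-0.4044, -2.5515) x2=(-0.9767, 1.5454) x3=(-2.1591, -1.9082) x4=(1.4593, 1.0791)
step 16: x0=(1.1916, 2.2307) x1=(-0.4168, -2.5954) x2=(-0.9596, 1.5552) x3=(-2.1796, -1.9108) x4=(1.4628, 1.1236)
step 17: x0=(1.2000, 2.2602) x1=(-0.4293, -2.6392) x2=(-0.9425, 1.5650) x3=(-2.2001, -1.9134) x4=(1.4660, 1.1689)
step 18: x0=(1.2087, 2.2892) x1=(-0.4420, -2.6831) x2=(-0.9254, 1.5747) x3=(-2.2203, -1.9160) x4=(1.4689, 1.2150)
step 19: x0=(1.2176, 2.3177) x1=(-0.4549, -2.7269) x2=(-0.9084, 1.5843) x3=(-2.2404, -1.9186) x4=(1.4714, 1.2618)
step 20: x0=(1.2268, 2.3456) x1=(-0.4679, -2.7706) x2=(-0.8914, 1.5939) x3=(-2.2604, -1.9212) x4=(1.4735, 1.3094)
step 21: x0=(1.2363, 2.3730) x1=(-0.4811, -2.8143) x2=(-0.8744, 1.6033) x3=(-2.2803, -1.9239) x4=(1.4754, 1.3579)
step 22: x0=(1.2460, 2.3999) x1=(-0.4944, -2.8580) x2=(-0.8575, 1.6128) x3=(-2.3000, -1.9266) x4=(1.4768, 1.4072)
step 23: x0=(1.2560, 2.4261) x1=(-0.5078, -2.9016) x2=(-0.8405, 1.6221) x3=(-2.3196, -1.9293) x4=(1.4779, 1.4575)
step 24: x0=(1.2663, 2.4517) x1=(-0.5213, -2.9452) x2=(-0.8236, 1.6314) x3=(-2.3390, -1.9321) x4=(1.4785, 1.5087)
step 25: x0=(1.2768, 2.4766) x1=(-0.5350, -2.9887) x2=(-0.8068, 1.6406) x3=(-2.3584, -1.9348) x4=(1.4788, 1.5610)
step 26: x0=(1.2877, 2.5007) x1=(-0.5488, -3.0321) x2=(-0.7899, 1.6498) x3=(-2.3776, -1.9377) x4=(1.4786, 1.6143)
step 27: x0=(1.2988, 2.5242) x1=(-0.5628, -3.0756) x2=(-0.7730, 1.6589) x3=(-2.3967, -1.9405) x4=(1.4781, 1.6688)
step 28: x0=(1.3103, 2.5467) x1=(-0.5768, -3.1189) x2=(-0.7562, 1.6679) x3=(-2.4157, -1.9434) x4=(1.4770, 1.7245)
step 29: x0=(1.3221, 2.5684) x1=(-0.5909, -3.1622) x2=(-0.7393, 1.6769) x3=(-2.4346, -1.9462) x4=(1.4756, 1.7815)
step 30: x0=(1.3342, 2.5890) x1=(-0.6052, -3.2055) x2=(-0.7225, 1.6858) x3=(-2.4534, -1.9492) x4=(1.4736, 1.8401)

5.4570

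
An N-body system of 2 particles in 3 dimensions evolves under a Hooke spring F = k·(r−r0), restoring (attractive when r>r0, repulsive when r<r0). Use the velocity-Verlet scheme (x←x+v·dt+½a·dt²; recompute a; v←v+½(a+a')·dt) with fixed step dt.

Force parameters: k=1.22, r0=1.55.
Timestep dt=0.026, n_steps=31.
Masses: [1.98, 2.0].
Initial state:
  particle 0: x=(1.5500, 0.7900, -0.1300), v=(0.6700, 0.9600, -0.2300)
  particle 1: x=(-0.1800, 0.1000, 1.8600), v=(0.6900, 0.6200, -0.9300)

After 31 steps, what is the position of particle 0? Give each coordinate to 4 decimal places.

step 0: x0=(1.5500, 0.7900, -0.1300) x1=(-0.1800, 0.1000, 1.8600)
step 1: x0=(1.5673, 0.8149, -0.1358) x1=(-0.1619, 0.1162, 1.8356)
step 2: x0=(1.5842, 0.8397, -0.1413) x1=(-0.1435, 0.1325, 1.8109)
step 3: x0=(1.6009, 0.8643, -0.1464) x1=(-0.1248, 0.1489, 1.7859)
step 4: x0=(1.6172, 0.8888, -0.1511) x1=(-0.1058, 0.1655, 1.7605)
step 5: x0=(1.6333, 0.9132, -0.1555) x1=(-0.0865, 0.1821, 1.7348)
step 6: x0=(1.6490, 0.9375, -0.1596) x1=(-0.0669, 0.1990, 1.7087)
step 7: x0=(1.6645, 0.9616, -0.1634) x1=(-0.0470, 0.2159, 1.6824)
step 8: x0=(1.6796, 0.9857, -0.1669) x1=(-0.0268, 0.2329, 1.6557)
step 9: x0=(1.6945, 1.0095, -0.1700) x1=(-0.0064, 0.2501, 1.6287)
step 10: x0=(1.7091, 1.0333, -0.1729) x1=(0.0144, 0.2674, 1.6015)
step 11: x0=(1.7234, 1.0569, -0.1754) x1=(0.0354, 0.2849, 1.5739)
step 12: x0=(1.7374, 1.0804, -0.1777) x1=(0.0567, 0.3024, 1.5460)
step 13: x0=(1.7512, 1.1038, -0.1797) x1=(0.0783, 0.3201, 1.5179)
step 14: x0=(1.7646, 1.1271, -0.1814) x1=(0.1001, 0.3379, 1.4895)
step 15: x0=(1.7779, 1.1502, -0.1829) x1=(0.1222, 0.3558, 1.4609)
step 16: x0=(1.7908, 1.1732, -0.1841) x1=(0.1445, 0.3739, 1.4320)
step 17: x0=(1.8036, 1.1961, -0.1851) x1=(0.1671, 0.3921, 1.4028)
step 18: x0=(1.8160, 1.2189, -0.1858) x1=(0.1900, 0.4104, 1.3735)
step 19: x0=(1.8283, 1.2415, -0.1863) x1=(0.2130, 0.4288, 1.3438)
step 20: x0=(1.8403, 1.2641, -0.1866) x1=(0.2363, 0.4473, 1.3140)
step 21: x0=(1.8521, 1.2865, -0.1867) x1=(0.2598, 0.4659, 1.2840)
step 22: x0=(1.8636, 1.3088, -0.1865) x1=(0.2836, 0.4847, 1.2537)
step 23: x0=(1.8750, 1.3310, -0.1862) x1=(0.3075, 0.5035, 1.2233)
step 24: x0=(1.8861, 1.3531, -0.1857) x1=(0.3317, 0.5225, 1.1927)
step 25: x0=(1.8971, 1.3750, -0.1850) x1=(0.3560, 0.5416, 1.1619)
step 26: x0=(1.9078, 1.3969, -0.1841) x1=(0.3806, 0.5607, 1.1310)
step 27: x0=(1.9184, 1.4187, -0.1831) x1=(0.4053, 0.5800, 1.0999)
step 28: x0=(1.9288, 1.4404, -0.1819) x1=(0.4302, 0.5994, 1.0686)
step 29: x0=(1.9390, 1.4619, -0.1806) x1=(0.4553, 0.6189, 1.0372)
step 30: x0=(1.9491, 1.4834, -0.1792) x1=(0.4805, 0.6384, 1.0057)
step 31: x0=(1.9590, 1.5048, -0.1776) x1=(0.5059, 0.6581, 0.9740)

(1.9590, 1.5048, -0.1776)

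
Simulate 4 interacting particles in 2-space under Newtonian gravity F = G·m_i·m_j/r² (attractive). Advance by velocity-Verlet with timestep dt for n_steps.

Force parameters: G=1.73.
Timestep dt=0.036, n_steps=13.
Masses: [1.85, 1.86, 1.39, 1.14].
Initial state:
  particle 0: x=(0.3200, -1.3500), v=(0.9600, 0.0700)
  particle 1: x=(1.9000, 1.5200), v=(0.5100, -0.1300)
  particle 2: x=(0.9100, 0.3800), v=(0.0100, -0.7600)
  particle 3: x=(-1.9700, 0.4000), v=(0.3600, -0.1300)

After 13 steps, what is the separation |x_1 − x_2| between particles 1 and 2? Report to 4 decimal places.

step 0: x0=(0.3200, -1.3500) x1=(1.9000, 1.5200) x2=(0.9100, 0.3800) x3=(-1.9700, 0.4000)
step 1: x0=(0.3547, -1.3468) x1=(1.9177, 1.5146) x2=(0.9106, 0.3527) x3=(-1.9565, 0.3952)
step 2: x0=(0.3896, -1.3421) x1=(1.9343, 1.5078) x2=(0.9117, 0.3256) x3=(-1.9420, 0.3902)
step 3: x0=(0.4248, -1.3359) x1=(1.9497, 1.4997) x2=(0.9131, 0.2984) x3=(-1.9265, 0.3849)
step 4: x0=(0.4602, -1.3282) x1=(1.9639, 1.4903) x2=(0.9149, 0.2712) x3=(-1.9100, 0.3794)
step 5: x0=(0.4959, -1.3188) x1=(1.9770, 1.4795) x2=(0.9170, 0.2437) x3=(-1.8924, 0.3737)
step 6: x0=(0.5319, -1.3078) x1=(1.9889, 1.4674) x2=(0.9194, 0.2159) x3=(-1.8738, 0.3678)
step 7: x0=(0.5681, -1.2949) x1=(1.9998, 1.4540) x2=(0.9221, 0.1877) x3=(-1.8542, 0.3616)
step 8: x0=(0.6046, -1.2803) x1=(2.0096, 1.4394) x2=(0.9250, 0.1589) x3=(-1.8335, 0.3552)
step 9: x0=(0.6413, -1.2636) x1=(2.0184, 1.4235) x2=(0.9281, 0.1294) x3=(-1.8117, 0.3486)
step 10: x0=(0.6784, -1.2449) x1=(2.0260, 1.4063) x2=(0.9314, 0.0991) x3=(-1.7889, 0.3417)
step 11: x0=(0.7156, -1.2240) x1=(2.0326, 1.3878) x2=(0.9349, 0.0677) x3=(-1.7650, 0.3346)
step 12: x0=(0.7532, -1.2007) x1=(2.0382, 1.3680) x2=(0.9385, 0.0350) x3=(-1.7400, 0.3273)
step 13: x0=(0.7911, -1.1748) x1=(2.0427, 1.3469) x2=(0.9423, 0.0008) x3=(-1.7139, 0.3198)

1.7386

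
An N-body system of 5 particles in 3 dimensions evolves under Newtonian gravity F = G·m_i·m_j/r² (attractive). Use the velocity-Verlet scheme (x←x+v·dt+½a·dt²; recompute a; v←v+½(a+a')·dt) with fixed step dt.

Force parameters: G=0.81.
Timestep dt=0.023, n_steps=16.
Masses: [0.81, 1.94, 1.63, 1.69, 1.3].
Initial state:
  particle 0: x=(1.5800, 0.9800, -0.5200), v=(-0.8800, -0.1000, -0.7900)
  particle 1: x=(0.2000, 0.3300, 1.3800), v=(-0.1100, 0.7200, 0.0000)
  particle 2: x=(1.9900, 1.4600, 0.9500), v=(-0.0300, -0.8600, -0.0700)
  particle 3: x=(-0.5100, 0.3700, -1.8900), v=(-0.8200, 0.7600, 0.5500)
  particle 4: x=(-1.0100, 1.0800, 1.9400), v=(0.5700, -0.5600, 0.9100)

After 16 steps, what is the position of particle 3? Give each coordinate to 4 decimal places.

step 0: x0=(1.5800, 0.9800, -0.5200) x1=(0.2000, 0.3300, 1.3800) x2=(1.9900, 1.4600, 0.9500) x3=(-0.5100, 0.3700, -1.8900) x4=(-1.0100, 1.0800, 1.9400)
step 1: x0=(1.5597, 0.9777, -0.5380) x1=(0.1974, 0.3467, 1.3800) x2=(1.9892, 1.4401, 0.9483) x3=(-0.5288, 0.3875, -1.8773) x4=(-0.9967, 1.0670, 1.9608)
step 2: x0=(1.5393, 0.9754, -0.5557) x1=(0.1948, 0.3635, 1.3799) x2=(1.9881, 1.4201, 0.9466) x3=(-0.5476, 0.4050, -1.8644) x4=(-0.9830, 1.0539, 1.9814)
step 3: x0=(1.5187, 0.9732, -0.5730) x1=(0.1922, 0.3806, 1.3798) x2=(1.9867, 1.4000, 0.9447) x3=(-0.5662, 0.4226, -1.8513) x4=(-0.9690, 1.0406, 2.0018)
step 4: x0=(1.4980, 0.9709, -0.5901) x1=(0.1895, 0.3979, 1.3796) x2=(1.9851, 1.3797, 0.9427) x3=(-0.5848, 0.4402, -1.8380) x4=(-0.9545, 1.0271, 2.0219)
step 5: x0=(1.4772, 0.9687, -0.6068) x1=(0.1867, 0.4154, 1.3795) x2=(1.9832, 1.3593, 0.9407) x3=(-0.6032, 0.4578, -1.8246) x4=(-0.9397, 1.0134, 2.0417)
step 6: x0=(1.4562, 0.9664, -0.6231) x1=(0.1839, 0.4331, 1.3793) x2=(1.9809, 1.3387, 0.9386) x3=(-0.6216, 0.4754, -1.8111) x4=(-0.9244, 0.9996, 2.0613)
step 7: x0=(1.4352, 0.9642, -0.6392) x1=(0.1811, 0.4510, 1.3791) x2=(1.9784, 1.3180, 0.9363) x3=(-0.6399, 0.4931, -1.7973) x4=(-0.9088, 0.9856, 2.0806)
step 8: x0=(1.4139, 0.9619, -0.6550) x1=(0.1781, 0.4691, 1.3788) x2=(1.9756, 1.2972, 0.9340) x3=(-0.6580, 0.5108, -1.7834) x4=(-0.8927, 0.9715, 2.0995)
step 9: x0=(1.3926, 0.9597, -0.6704) x1=(0.1751, 0.4873, 1.3786) x2=(1.9725, 1.2762, 0.9317) x3=(-0.6761, 0.5285, -1.7693) x4=(-0.8762, 0.9572, 2.1182)
step 10: x0=(1.3711, 0.9574, -0.6856) x1=(0.1721, 0.5058, 1.3784) x2=(1.9691, 1.2552, 0.9292) x3=(-0.6941, 0.5462, -1.7550) x4=(-0.8593, 0.9427, 2.1365)
step 11: x0=(1.3495, 0.9551, -0.7004) x1=(0.1690, 0.5244, 1.3782) x2=(1.9654, 1.2340, 0.9267) x3=(-0.7120, 0.5640, -1.7406) x4=(-0.8419, 0.9281, 2.1545)
step 12: x0=(1.3278, 0.9528, -0.7149) x1=(0.1658, 0.5432, 1.3780) x2=(1.9613, 1.2127, 0.9241) x3=(-0.7297, 0.5817, -1.7259) x4=(-0.8241, 0.9134, 2.1721)
step 13: x0=(1.3059, 0.9505, -0.7292) x1=(0.1625, 0.5622, 1.3779) x2=(1.9569, 1.1913, 0.9214) x3=(-0.7474, 0.5995, -1.7112) x4=(-0.8059, 0.8985, 2.1893)
step 14: x0=(1.2839, 0.9482, -0.7431) x1=(0.1592, 0.5813, 1.3778) x2=(1.9522, 1.1699, 0.9187) x3=(-0.7649, 0.6174, -1.6962) x4=(-0.7872, 0.8836, 2.2061)
step 15: x0=(1.2618, 0.9459, -0.7567) x1=(0.1559, 0.6005, 1.3777) x2=(1.9472, 1.1483, 0.9160) x3=(-0.7823, 0.6352, -1.6810) x4=(-0.7681, 0.8685, 2.2225)
step 16: x0=(1.2395, 0.9435, -0.7701) x1=(0.1524, 0.6199, 1.3777) x2=(1.9418, 1.1266, 0.9132) x3=(-0.7996, 0.6530, -1.6657) x4=(-0.7485, 0.8533, 2.2384)

(-0.7996, 0.6530, -1.6657)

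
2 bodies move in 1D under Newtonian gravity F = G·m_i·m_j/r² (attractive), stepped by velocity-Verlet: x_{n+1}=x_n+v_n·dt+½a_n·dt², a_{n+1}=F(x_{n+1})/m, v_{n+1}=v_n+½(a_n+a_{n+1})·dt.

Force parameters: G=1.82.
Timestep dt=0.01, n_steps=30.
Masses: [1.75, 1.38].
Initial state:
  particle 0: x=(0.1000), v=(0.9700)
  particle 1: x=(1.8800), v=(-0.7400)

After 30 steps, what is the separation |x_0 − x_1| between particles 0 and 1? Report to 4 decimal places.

step 0: x0=(0.1000) x1=(1.8800)
step 1: x0=(0.1097) x1=(1.8725)
step 2: x0=(0.1196) x1=(1.8650)
step 3: x0=(0.1295) x1=(1.8573)
step 4: x0=(0.1395) x1=(1.8496)
step 5: x0=(0.1495) x1=(1.8417)
step 6: x0=(0.1597) x1=(1.8337)
step 7: x0=(0.1699) x1=(1.8256)
step 8: x0=(0.1803) x1=(1.8174)
step 9: x0=(0.1907) x1=(1.8091)
step 10: x0=(0.2012) x1=(1.8006)
step 11: x0=(0.2119) x1=(1.7920)
step 12: x0=(0.2226) x1=(1.7833)
step 13: x0=(0.2334) x1=(1.7745)
step 14: x0=(0.2444) x1=(1.7655)
step 15: x0=(0.2554) x1=(1.7564)
step 16: x0=(0.2666) x1=(1.7472)
step 17: x0=(0.2779) x1=(1.7378)
step 18: x0=(0.2892) x1=(1.7282)
step 19: x0=(0.3008) x1=(1.7185)
step 20: x0=(0.3124) x1=(1.7087)
step 21: x0=(0.3242) x1=(1.6986)
step 22: x0=(0.3361) x1=(1.6885)
step 23: x0=(0.3481) x1=(1.6781)
step 24: x0=(0.3603) x1=(1.6676)
step 25: x0=(0.3726) x1=(1.6568)
step 26: x0=(0.3851) x1=(1.6459)
step 27: x0=(0.3977) x1=(1.6348)
step 28: x0=(0.4105) x1=(1.6234)
step 29: x0=(0.4235) x1=(1.6119)
step 30: x0=(0.4366) x1=(1.6001)

1.1635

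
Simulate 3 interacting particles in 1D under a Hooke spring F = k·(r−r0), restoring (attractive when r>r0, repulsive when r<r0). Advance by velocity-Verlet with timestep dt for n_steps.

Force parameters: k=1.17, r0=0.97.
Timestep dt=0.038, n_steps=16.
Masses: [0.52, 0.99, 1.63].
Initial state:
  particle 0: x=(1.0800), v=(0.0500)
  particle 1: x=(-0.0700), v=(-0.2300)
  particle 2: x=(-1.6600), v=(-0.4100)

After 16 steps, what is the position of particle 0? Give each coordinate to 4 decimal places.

step 0: x0=(1.0800) x1=(-0.0700) x2=(-1.6600)
step 1: x0=(1.0787) x1=(-0.0791) x2=(-1.6743)
step 2: x0=(1.0711) x1=(-0.0890) x2=(-1.6862)
step 3: x0=(1.0570) x1=(-0.0996) x2=(-1.6955)
step 4: x0=(1.0365) x1=(-0.1109) x2=(-1.7024)
step 5: x0=(1.0097) x1=(-0.1231) x2=(-1.7067)
step 6: x0=(0.9766) x1=(-0.1359) x2=(-1.7087)
step 7: x0=(0.9376) x1=(-0.1496) x2=(-1.7082)
step 8: x0=(0.8927) x1=(-0.1641) x2=(-1.7054)
step 9: x0=(0.8422) x1=(-0.1794) x2=(-1.7003)
step 10: x0=(0.7865) x1=(-0.1955) x2=(-1.6929)
step 11: x0=(0.7258) x1=(-0.2126) x2=(-1.6835)
step 12: x0=(0.6606) x1=(-0.2305) x2=(-1.6721)
step 13: x0=(0.5912) x1=(-0.2494) x2=(-1.6588)
step 14: x0=(0.5180) x1=(-0.2693) x2=(-1.6437)
step 15: x0=(0.4416) x1=(-0.2901) x2=(-1.6269)
step 16: x0=(0.3624) x1=(-0.3120) x2=(-1.6086)

(0.3624)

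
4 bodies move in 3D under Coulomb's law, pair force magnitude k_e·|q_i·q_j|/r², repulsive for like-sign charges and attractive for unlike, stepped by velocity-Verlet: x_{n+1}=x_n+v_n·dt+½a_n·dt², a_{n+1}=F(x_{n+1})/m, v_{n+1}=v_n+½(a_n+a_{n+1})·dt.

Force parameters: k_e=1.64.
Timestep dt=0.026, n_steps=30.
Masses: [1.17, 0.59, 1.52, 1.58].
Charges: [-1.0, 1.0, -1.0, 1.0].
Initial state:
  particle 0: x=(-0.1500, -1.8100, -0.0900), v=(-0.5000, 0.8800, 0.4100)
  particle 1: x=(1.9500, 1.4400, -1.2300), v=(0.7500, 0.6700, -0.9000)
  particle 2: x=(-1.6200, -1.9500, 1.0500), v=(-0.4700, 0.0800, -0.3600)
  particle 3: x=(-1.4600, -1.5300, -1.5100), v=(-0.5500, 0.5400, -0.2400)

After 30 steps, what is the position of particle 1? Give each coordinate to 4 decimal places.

(2.5202, 1.9350, -1.9048)

step 0: x0=(-0.1500, -1.8100, -0.0900) x1=(1.9500, 1.4400, -1.2300) x2=(-1.6200, -1.9500, 1.0500) x3=(-1.4600, -1.5300, -1.5100)
step 1: x0=(-0.1630, -1.7871, -0.0795) x1=(1.9695, 1.4574, -1.2534) x2=(-1.6323, -1.9479, 1.0406) x3=(-1.4743, -1.5160, -1.5161)
step 2: x0=(-0.1758, -1.7640, -0.0694) x1=(1.9889, 1.4747, -1.2767) x2=(-1.6447, -1.9458, 1.0313) x3=(-1.4884, -1.5021, -1.5220)
step 3: x0=(-0.1886, -1.7409, -0.0597) x1=(2.0084, 1.4919, -1.2999) x2=(-1.6573, -1.9437, 1.0220) x3=(-1.5025, -1.4882, -1.5277)
step 4: x0=(-0.2013, -1.7176, -0.0503) x1=(2.0277, 1.5091, -1.3231) x2=(-1.6700, -1.9416, 1.0127) x3=(-1.5165, -1.4744, -1.5331)
step 5: x0=(-0.2139, -1.6943, -0.0412) x1=(2.0471, 1.5262, -1.3462) x2=(-1.6829, -1.9394, 1.0033) x3=(-1.5304, -1.4606, -1.5383)
step 6: x0=(-0.2264, -1.6708, -0.0325) x1=(2.0664, 1.5433, -1.3692) x2=(-1.6960, -1.9373, 0.9940) x3=(-1.5442, -1.4469, -1.5432)
step 7: x0=(-0.2387, -1.6473, -0.0242) x1=(2.0857, 1.5602, -1.3922) x2=(-1.7092, -1.9352, 0.9848) x3=(-1.5580, -1.4333, -1.5480)
step 8: x0=(-0.2510, -1.6236, -0.0163) x1=(2.1049, 1.5771, -1.4152) x2=(-1.7226, -1.9330, 0.9755) x3=(-1.5716, -1.4197, -1.5525)
step 9: x0=(-0.2631, -1.5998, -0.0086) x1=(2.1242, 1.5940, -1.4380) x2=(-1.7361, -1.9309, 0.9662) x3=(-1.5852, -1.4062, -1.5568)
step 10: x0=(-0.2751, -1.5759, -0.0014) x1=(2.1433, 1.6108, -1.4608) x2=(-1.7498, -1.9288, 0.9569) x3=(-1.5987, -1.3927, -1.5608)
step 11: x0=(-0.2870, -1.5518, 0.0056) x1=(2.1625, 1.6275, -1.4836) x2=(-1.7636, -1.9266, 0.9477) x3=(-1.6121, -1.3793, -1.5646)
step 12: x0=(-0.2988, -1.5277, 0.0121) x1=(2.1816, 1.6442, -1.5062) x2=(-1.7776, -1.9245, 0.9384) x3=(-1.6255, -1.3659, -1.5682)
step 13: x0=(-0.3104, -1.5034, 0.0184) x1=(2.2007, 1.6608, -1.5289) x2=(-1.7918, -1.9224, 0.9292) x3=(-1.6387, -1.3526, -1.5715)
step 14: x0=(-0.3219, -1.4790, 0.0243) x1=(2.2198, 1.6773, -1.5514) x2=(-1.8062, -1.9203, 0.9199) x3=(-1.6519, -1.3394, -1.5747)
step 15: x0=(-0.3332, -1.4545, 0.0298) x1=(2.2388, 1.6938, -1.5739) x2=(-1.8207, -1.9183, 0.9106) x3=(-1.6651, -1.3262, -1.5776)
step 16: x0=(-0.3444, -1.4299, 0.0351) x1=(2.2578, 1.7102, -1.5964) x2=(-1.8354, -1.9162, 0.9014) x3=(-1.6781, -1.3131, -1.5803)
step 17: x0=(-0.3555, -1.4051, 0.0400) x1=(2.2767, 1.7266, -1.6187) x2=(-1.8503, -1.9142, 0.8921) x3=(-1.6911, -1.3000, -1.5827)
step 18: x0=(-0.3665, -1.3802, 0.0446) x1=(2.2956, 1.7429, -1.6411) x2=(-1.8653, -1.9122, 0.8828) x3=(-1.7040, -1.2869, -1.5849)
step 19: x0=(-0.3773, -1.3552, 0.0489) x1=(2.3145, 1.7592, -1.6634) x2=(-1.8805, -1.9103, 0.8735) x3=(-1.7168, -1.2740, -1.5869)
step 20: x0=(-0.3879, -1.3300, 0.0528) x1=(2.3334, 1.7754, -1.6856) x2=(-1.8959, -1.9083, 0.8642) x3=(-1.7296, -1.2610, -1.5887)
step 21: x0=(-0.3984, -1.3047, 0.0565) x1=(2.3522, 1.7916, -1.7077) x2=(-1.9114, -1.9064, 0.8549) x3=(-1.7423, -1.2481, -1.5902)
step 22: x0=(-0.4088, -1.2793, 0.0598) x1=(2.3710, 1.8077, -1.7298) x2=(-1.9271, -1.9046, 0.8456) x3=(-1.7549, -1.2353, -1.5916)
step 23: x0=(-0.4191, -1.2537, 0.0628) x1=(2.3898, 1.8238, -1.7519) x2=(-1.9430, -1.9027, 0.8362) x3=(-1.7675, -1.2225, -1.5926)
step 24: x0=(-0.4292, -1.2280, 0.0656) x1=(2.4085, 1.8398, -1.7739) x2=(-1.9590, -1.9009, 0.8268) x3=(-1.7800, -1.2097, -1.5935)
step 25: x0=(-0.4392, -1.2022, 0.0680) x1=(2.4272, 1.8558, -1.7958) x2=(-1.9752, -1.8991, 0.8174) x3=(-1.7924, -1.1970, -1.5941)
step 26: x0=(-0.4490, -1.1762, 0.0701) x1=(2.4459, 1.8717, -1.8177) x2=(-1.9915, -1.8974, 0.8079) x3=(-1.8048, -1.1844, -1.5946)
step 27: x0=(-0.4588, -1.1501, 0.0720) x1=(2.4645, 1.8876, -1.8396) x2=(-2.0080, -1.8957, 0.7985) x3=(-1.8171, -1.1718, -1.5948)
step 28: x0=(-0.4684, -1.1239, 0.0736) x1=(2.4831, 1.9035, -1.8614) x2=(-2.0246, -1.8941, 0.7890) x3=(-1.8293, -1.1592, -1.5947)
step 29: x0=(-0.4778, -1.0975, 0.0749) x1=(2.5017, 1.9193, -1.8831) x2=(-2.0414, -1.8925, 0.7794) x3=(-1.8414, -1.1467, -1.5945)
step 30: x0=(-0.4872, -1.0710, 0.0759) x1=(2.5202, 1.9350, -1.9048) x2=(-2.0584, -1.8909, 0.7698) x3=(-1.8535, -1.1342, -1.5940)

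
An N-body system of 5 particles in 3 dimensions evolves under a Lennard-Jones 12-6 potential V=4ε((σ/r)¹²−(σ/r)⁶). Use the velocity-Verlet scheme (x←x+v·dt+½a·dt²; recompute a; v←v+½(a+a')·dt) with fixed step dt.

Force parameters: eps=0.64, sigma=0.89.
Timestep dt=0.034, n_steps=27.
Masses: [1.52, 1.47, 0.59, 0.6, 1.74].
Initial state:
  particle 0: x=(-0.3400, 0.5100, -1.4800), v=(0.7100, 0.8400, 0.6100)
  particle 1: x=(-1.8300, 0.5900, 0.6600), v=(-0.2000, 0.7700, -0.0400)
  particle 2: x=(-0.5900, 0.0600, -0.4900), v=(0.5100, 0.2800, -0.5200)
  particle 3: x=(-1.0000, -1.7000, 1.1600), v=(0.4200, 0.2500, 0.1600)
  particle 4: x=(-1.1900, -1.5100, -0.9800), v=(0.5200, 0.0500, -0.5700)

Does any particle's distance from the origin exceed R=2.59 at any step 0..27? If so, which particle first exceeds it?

no

step 0: x0=(-0.3400, 0.5100, -1.4800) x1=(-1.8300, 0.5900, 0.6600) x2=(-0.5900, 0.0600, -0.4900) x3=(-1.0000, -1.7000, 1.1600) x4=(-1.1900, -1.5100, -0.9800)
step 1: x0=(-0.3160, 0.5383, -1.4587) x1=(-1.8368, 0.6162, 0.6586) x2=(-0.5724, 0.0701, -0.5091) x3=(-0.9857, -1.6915, 1.1654) x4=(-1.1723, -1.5082, -0.9994)
step 2: x0=(-0.2923, 0.5660, -1.4362) x1=(-1.8434, 0.6423, 0.6571) x2=(-0.5543, 0.0814, -0.5310) x3=(-0.9715, -1.6829, 1.1707) x4=(-1.1546, -1.5064, -1.0187)
step 3: x0=(-0.2690, 0.5932, -1.4128) x1=(-1.8501, 0.6684, 0.6556) x2=(-0.5357, 0.0939, -0.5554) x3=(-0.9572, -1.6743, 1.1759) x4=(-1.1368, -1.5044, -1.0379)
step 4: x0=(-0.2458, 0.6200, -1.3887) x1=(-1.8566, 0.6944, 0.6540) x2=(-0.5169, 0.1071, -0.5814) x3=(-0.9429, -1.6656, 1.1811) x4=(-1.1190, -1.5024, -1.0572)
step 5: x0=(-0.2226, 0.6468, -1.3647) x1=(-1.8631, 0.7204, 0.6524) x2=(-0.4983, 0.1199, -0.6069) x3=(-0.9287, -1.6569, 1.1862) x4=(-1.1011, -1.5003, -1.0763)
step 6: x0=(-0.1989, 0.6747, -1.3422) x1=(-1.8696, 0.7464, 0.6507) x2=(-0.4813, 0.1299, -0.6286) x3=(-0.9145, -1.6482, 1.1912) x4=(-1.0832, -1.4980, -1.0955)
step 7: x0=(-0.1740, 0.7048, -1.3226) x1=(-1.8760, 0.7724, 0.6490) x2=(-0.4674, 0.1341, -0.6429) x3=(-0.9002, -1.6394, 1.1961) x4=(-1.0653, -1.4957, -1.1146)
step 8: x0=(-0.1477, 0.7376, -1.3063) x1=(-1.8824, 0.7983, 0.6473) x2=(-0.4574, 0.1308, -0.6486) x3=(-0.8860, -1.6307, 1.2010) x4=(-1.0474, -1.4933, -1.1337)
step 9: x0=(-0.1204, 0.7725, -1.2922) x1=(-1.8887, 0.8243, 0.6455) x2=(-0.4502, 0.1220, -0.6485) x3=(-0.8718, -1.6218, 1.2059) x4=(-1.0294, -1.4909, -1.1527)
step 10: x0=(-0.0926, 0.8082, -1.2789) x1=(-1.8951, 0.8502, 0.6437) x2=(-0.4442, 0.1110, -0.6463) x3=(-0.8576, -1.6130, 1.2107) x4=(-1.0114, -1.4883, -1.1717)
step 11: x0=(-0.0650, 0.8437, -1.2655) x1=(-1.9013, 0.8760, 0.6419) x2=(-0.4382, 0.1000, -0.6445) x3=(-0.8433, -1.6041, 1.2154) x4=(-0.9934, -1.4856, -1.1907)
step 12: x0=(-0.0377, 0.8786, -1.2515) x1=(-1.9076, 0.9019, 0.6401) x2=(-0.4315, 0.0906, -0.6441) x3=(-0.8291, -1.5952, 1.2201) x4=(-0.9753, -1.4829, -1.2096)
step 13: x0=(-0.0108, 0.9125, -1.2369) x1=(-1.9138, 0.9278, 0.6382) x2=(-0.4238, 0.0832, -0.6455) x3=(-0.8149, -1.5863, 1.2247) x4=(-0.9572, -1.4800, -1.2285)
step 14: x0=(0.0155, 0.9455, -1.2215) x1=(-1.9200, 0.9536, 0.6363) x2=(-0.4150, 0.0781, -0.6487) x3=(-0.8007, -1.5773, 1.2293) x4=(-0.9390, -1.4771, -1.2473)
step 15: x0=(0.0414, 0.9775, -1.2054) x1=(-1.9262, 0.9794, 0.6344) x2=(-0.4050, 0.0754, -0.6537) x3=(-0.7865, -1.5683, 1.2339) x4=(-0.9209, -1.4741, -1.2661)
step 16: x0=(0.0668, 1.0084, -1.1888) x1=(-1.9323, 1.0052, 0.6325) x2=(-0.3939, 0.0749, -0.6604) x3=(-0.7723, -1.5593, 1.2384) x4=(-0.9027, -1.4710, -1.2849)
step 17: x0=(0.0916, 1.0385, -1.1716) x1=(-1.9384, 1.0310, 0.6305) x2=(-0.3817, 0.0767, -0.6684) x3=(-0.7581, -1.5503, 1.2428) x4=(-0.8844, -1.4678, -1.3036)
step 18: x0=(0.1161, 1.0675, -1.1539) x1=(-1.9445, 1.0568, 0.6285) x2=(-0.3685, 0.0805, -0.6778) x3=(-0.7439, -1.5412, 1.2473) x4=(-0.8662, -1.4645, -1.3222)
step 19: x0=(0.1401, 1.0957, -1.1358) x1=(-1.9506, 1.0825, 0.6266) x2=(-0.3543, 0.0865, -0.6883) x3=(-0.7297, -1.5321, 1.2516) x4=(-0.8479, -1.4611, -1.3409)
step 20: x0=(0.1636, 1.1230, -1.1173) x1=(-1.9567, 1.1083, 0.6246) x2=(-0.3390, 0.0944, -0.6999) x3=(-0.7155, -1.5230, 1.2560) x4=(-0.8296, -1.4576, -1.3594)
step 21: x0=(0.1867, 1.1495, -1.0985) x1=(-1.9627, 1.1340, 0.6226) x2=(-0.3228, 0.1043, -0.7124) x3=(-0.7013, -1.5139, 1.2603) x4=(-0.8112, -1.4540, -1.3780)
step 22: x0=(0.2094, 1.1751, -1.0793) x1=(-1.9688, 1.1598, 0.6205) x2=(-0.3057, 0.1161, -0.7259) x3=(-0.6871, -1.5048, 1.2646) x4=(-0.7929, -1.4503, -1.3965)
step 23: x0=(0.2317, 1.1998, -1.0598) x1=(-1.9748, 1.1855, 0.6185) x2=(-0.2876, 0.1298, -0.7401) x3=(-0.6728, -1.4956, 1.2688) x4=(-0.7745, -1.4466, -1.4149)
step 24: x0=(0.2536, 1.2237, -1.0401) x1=(-1.9808, 1.2112, 0.6165) x2=(-0.2685, 0.1455, -0.7550) x3=(-0.6586, -1.4864, 1.2731) x4=(-0.7560, -1.4427, -1.4333)
step 25: x0=(0.2751, 1.2468, -1.0202) x1=(-1.9868, 1.2369, 0.6144) x2=(-0.2485, 0.1632, -0.7706) x3=(-0.6444, -1.4772, 1.2772) x4=(-0.7376, -1.4388, -1.4517)
step 26: x0=(0.2961, 1.2690, -1.0001) x1=(-1.9928, 1.2626, 0.6124) x2=(-0.2275, 0.1829, -0.7867) x3=(-0.6302, -1.4680, 1.2814) x4=(-0.7191, -1.4349, -1.4700)
step 27: x0=(0.3167, 1.2903, -0.9798) x1=(-1.9987, 1.2883, 0.6103) x2=(-0.2054, 0.2046, -0.8033) x3=(-0.6160, -1.4588, 1.2855) x4=(-0.7006, -1.4308, -1.4884)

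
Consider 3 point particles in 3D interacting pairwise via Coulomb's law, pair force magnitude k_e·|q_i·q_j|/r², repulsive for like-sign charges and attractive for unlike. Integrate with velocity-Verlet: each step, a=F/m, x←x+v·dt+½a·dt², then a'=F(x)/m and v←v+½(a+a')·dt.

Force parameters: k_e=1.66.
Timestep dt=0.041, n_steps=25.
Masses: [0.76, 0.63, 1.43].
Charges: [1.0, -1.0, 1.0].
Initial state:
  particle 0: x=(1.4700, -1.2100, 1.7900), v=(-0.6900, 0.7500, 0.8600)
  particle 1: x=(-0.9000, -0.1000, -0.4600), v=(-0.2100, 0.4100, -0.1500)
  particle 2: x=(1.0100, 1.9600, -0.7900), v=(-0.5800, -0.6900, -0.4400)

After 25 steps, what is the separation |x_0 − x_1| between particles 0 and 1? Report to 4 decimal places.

step 0: x0=(1.4700, -1.2100, 1.7900) x1=(-0.9000, -0.1000, -0.4600) x2=(1.0100, 1.9600, -0.7900)
step 1: x0=(1.4416, -1.1793, 1.8252) x1=(-0.9083, -0.0830, -0.4661) x2=(0.9861, 1.9317, -0.8081)
step 2: x0=(1.4130, -1.1486, 1.8604) x1=(-0.9160, -0.0658, -0.4719) x2=(0.9621, 1.9032, -0.8262)
step 3: x0=(1.3843, -1.1181, 1.8955) x1=(-0.9230, -0.0482, -0.4777) x2=(0.9378, 1.8747, -0.8443)
step 4: x0=(1.3554, -1.0875, 1.9305) x1=(-0.9293, -0.0304, -0.4832) x2=(0.9134, 1.8461, -0.8625)
step 5: x0=(1.3263, -1.0571, 1.9655) x1=(-0.9350, -0.0122, -0.4886) x2=(0.8888, 1.8173, -0.8807)
step 6: x0=(1.2970, -1.0267, 2.0005) x1=(-0.9400, 0.0064, -0.4938) x2=(0.8639, 1.7885, -0.8990)
step 7: x0=(1.2676, -0.9964, 2.0353) x1=(-0.9442, 0.0253, -0.4989) x2=(0.8388, 1.7595, -0.9173)
step 8: x0=(1.2380, -0.9662, 2.0702) x1=(-0.9478, 0.0446, -0.5038) x2=(0.8135, 1.7304, -0.9357)
step 9: x0=(1.2082, -0.9360, 2.1049) x1=(-0.9506, 0.0643, -0.5086) x2=(0.7880, 1.7011, -0.9540)
step 10: x0=(1.1783, -0.9059, 2.1397) x1=(-0.9527, 0.0843, -0.5133) x2=(0.7622, 1.6717, -0.9724)
step 11: x0=(1.1482, -0.8758, 2.1743) x1=(-0.9540, 0.1049, -0.5179) x2=(0.7361, 1.6422, -0.9909)
step 12: x0=(1.1180, -0.8458, 2.2090) x1=(-0.9545, 0.1258, -0.5223) x2=(0.7098, 1.6125, -1.0093)
step 13: x0=(1.0876, -0.8159, 2.2436) x1=(-0.9542, 0.1472, -0.5267) x2=(0.6832, 1.5826, -1.0278)
step 14: x0=(1.0571, -0.7860, 2.2781) x1=(-0.9530, 0.1691, -0.5310) x2=(0.6563, 1.5525, -1.0463)
step 15: x0=(1.0265, -0.7561, 2.3126) x1=(-0.9510, 0.1914, -0.5353) x2=(0.6291, 1.5222, -1.0647)
step 16: x0=(0.9957, -0.7263, 2.3470) x1=(-0.9480, 0.2143, -0.5395) x2=(0.6015, 1.4918, -1.0832)
step 17: x0=(0.9648, -0.6966, 2.3814) x1=(-0.9442, 0.2378, -0.5437) x2=(0.5736, 1.4611, -1.1016)
step 18: x0=(0.9338, -0.6668, 2.4158) x1=(-0.9393, 0.2618, -0.5480) x2=(0.5453, 1.4302, -1.1200)
step 19: x0=(0.9026, -0.6372, 2.4501) x1=(-0.9334, 0.2863, -0.5523) x2=(0.5167, 1.3991, -1.1384)
step 20: x0=(0.8713, -0.6075, 2.4844) x1=(-0.9264, 0.3115, -0.5566) x2=(0.4876, 1.3677, -1.1567)
step 21: x0=(0.8399, -0.5779, 2.5186) x1=(-0.9182, 0.3374, -0.5612) x2=(0.4581, 1.3360, -1.1749)
step 22: x0=(0.8084, -0.5483, 2.5528) x1=(-0.9089, 0.3639, -0.5659) x2=(0.4282, 1.3041, -1.1930)
step 23: x0=(0.7768, -0.5188, 2.5869) x1=(-0.8984, 0.3911, -0.5708) x2=(0.3977, 1.2718, -1.2110)
step 24: x0=(0.7451, -0.4892, 2.6210) x1=(-0.8865, 0.4190, -0.5761) x2=(0.3667, 1.2393, -1.2288)
step 25: x0=(0.7132, -0.4597, 2.6551) x1=(-0.8732, 0.4476, -0.5817) x2=(0.3352, 1.2064, -1.2464)

3.7171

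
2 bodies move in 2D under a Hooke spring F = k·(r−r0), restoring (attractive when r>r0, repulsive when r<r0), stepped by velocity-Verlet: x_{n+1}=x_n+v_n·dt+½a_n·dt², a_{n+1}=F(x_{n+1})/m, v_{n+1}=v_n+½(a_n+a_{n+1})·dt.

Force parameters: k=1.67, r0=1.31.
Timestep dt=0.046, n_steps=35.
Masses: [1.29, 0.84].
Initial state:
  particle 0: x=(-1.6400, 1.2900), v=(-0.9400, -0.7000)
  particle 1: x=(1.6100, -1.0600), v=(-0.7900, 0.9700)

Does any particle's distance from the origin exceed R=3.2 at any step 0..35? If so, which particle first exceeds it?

step 0: x0=(-1.6400, 1.2900) x1=(1.6100, -1.0600)
step 1: x0=(-1.6802, 1.2556) x1=(1.5691, -1.0121)
step 2: x0=(-1.7145, 1.2171) x1=(1.5190, -0.9577)
step 3: x0=(-1.7429, 1.1746) x1=(1.4598, -0.8973)
step 4: x0=(-1.7656, 1.1284) x1=(1.3919, -0.8312)
step 5: x0=(-1.7826, 1.0787) x1=(1.3153, -0.7597)
step 6: x0=(-1.7943, 1.0259) x1=(1.2304, -0.6833)
step 7: x0=(-1.8007, 0.9700) x1=(1.1376, -0.6025)
step 8: x0=(-1.8023, 0.9116) x1=(1.0374, -0.5176)
step 9: x0=(-1.7994, 0.8509) x1=(0.9300, -0.4292)
step 10: x0=(-1.7922, 0.7882) x1=(0.8162, -0.3377)
step 11: x0=(-1.7811, 0.7238) x1=(0.6965, -0.2437)
step 12: x0=(-1.7666, 0.6581) x1=(0.5715, -0.1476)
step 13: x0=(-1.7491, 0.5914) x1=(0.4419, -0.0499)
step 14: x0=(-1.7290, 0.5239) x1=(0.3083, 0.0489)
step 15: x0=(-1.7069, 0.4559) x1=(0.1715, 0.1485)
step 16: x0=(-1.6831, 0.3877) x1=(0.0323, 0.2485)
step 17: x0=(-1.6582, 0.3193) x1=(-0.1087, 0.3486)
step 18: x0=(-1.6327, 0.2510) x1=(-0.2506, 0.4487)
step 19: x0=(-1.6069, 0.1827) x1=(-0.3929, 0.5487)
step 20: x0=(-1.5813, 0.1144) x1=(-0.5351, 0.6488)
step 21: x0=(-1.5559, 0.0459) x1=(-0.6767, 0.7492)
step 22: x0=(-1.5310, -0.0229) x1=(-0.8178, 0.8500)
step 23: x0=(-1.5064, -0.0921) x1=(-0.9583, 0.9514)
step 24: x0=(-1.4819, -0.1616) x1=(-1.0986, 1.0534)
step 25: x0=(-1.4575, -0.2312) x1=(-1.2389, 1.1554)
step 26: x0=(-1.4330, -0.3006) x1=(-1.3792, 1.2571)
step 27: x0=(-1.4085, -0.3693) x1=(-1.5196, 1.3577)
step 28: x0=(-1.3841, -0.4368) x1=(-1.6598, 1.4566)
step 29: x0=(-1.3599, -0.5027) x1=(-1.7997, 1.5530)
step 30: x0=(-1.3362, -0.5664) x1=(-1.9388, 1.6461)
step 31: x0=(-1.3132, -0.6276) x1=(-2.0769, 1.7352)
step 32: x0=(-1.2912, -0.6857) x1=(-2.2135, 1.8196)
step 33: x0=(-1.2704, -0.7403) x1=(-2.3481, 1.8986)
step 34: x0=(-1.2513, -0.7910) x1=(-2.4802, 1.9717)
step 35: x0=(-1.2341, -0.8375) x1=(-2.6094, 2.0381)

yes, particle 1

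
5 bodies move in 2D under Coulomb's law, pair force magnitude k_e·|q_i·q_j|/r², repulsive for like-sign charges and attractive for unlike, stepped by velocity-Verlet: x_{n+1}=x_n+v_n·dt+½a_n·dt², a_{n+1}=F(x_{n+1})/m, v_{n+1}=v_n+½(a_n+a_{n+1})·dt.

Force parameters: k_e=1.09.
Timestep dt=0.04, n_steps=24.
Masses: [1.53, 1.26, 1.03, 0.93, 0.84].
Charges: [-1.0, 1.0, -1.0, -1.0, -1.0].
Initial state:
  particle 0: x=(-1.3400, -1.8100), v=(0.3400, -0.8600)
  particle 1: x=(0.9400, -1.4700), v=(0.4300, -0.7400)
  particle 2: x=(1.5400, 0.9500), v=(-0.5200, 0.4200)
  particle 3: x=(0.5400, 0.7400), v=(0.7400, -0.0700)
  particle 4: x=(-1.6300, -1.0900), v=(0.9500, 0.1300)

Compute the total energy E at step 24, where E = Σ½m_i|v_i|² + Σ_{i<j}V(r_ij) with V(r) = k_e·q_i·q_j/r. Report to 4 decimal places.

3.9348

step 0: x0=(-1.3400, -1.8100) x1=(0.9400, -1.4700) x2=(1.5400, 0.9500) x3=(0.5400, 0.7400) x4=(-1.6300, -1.0900)
step 1: x0=(-1.3260, -1.8453) x1=(0.9570, -1.4994) x2=(1.5200, 0.9669) x3=(0.5689, 0.7370) x4=(-1.5927, -1.0833)
step 2: x0=(-1.3113, -1.8824) x1=(0.9735, -1.5283) x2=(1.5019, 0.9841) x3=(0.5962, 0.7334) x4=(-1.5564, -1.0740)
step 3: x0=(-1.2961, -1.9211) x1=(0.9895, -1.5567) x2=(1.4858, 1.0017) x3=(0.6219, 0.7293) x4=(-1.5210, -1.0622)
step 4: x0=(-1.2804, -1.9614) x1=(1.0051, -1.5847) x2=(1.4717, 1.0198) x3=(0.6457, 0.7244) x4=(-1.4862, -1.0481)
step 5: x0=(-1.2643, -2.0030) x1=(1.0202, -1.6122) x2=(1.4599, 1.0386) x3=(0.6675, 0.7186) x4=(-1.4520, -1.0320)
step 6: x0=(-1.2479, -2.0458) x1=(1.0349, -1.6393) x2=(1.4504, 1.0582) x3=(0.6874, 0.7119) x4=(-1.4183, -1.0143)
step 7: x0=(-1.2312, -2.0898) x1=(1.0491, -1.6659) x2=(1.4431, 1.0787) x3=(0.7051, 0.7040) x4=(-1.3849, -0.9950)
step 8: x0=(-1.2143, -2.1348) x1=(1.0628, -1.6921) x2=(1.4383, 1.1003) x3=(0.7207, 0.6948) x4=(-1.3518, -0.9743)
step 9: x0=(-1.1971, -2.1807) x1=(1.0760, -1.7179) x2=(1.4357, 1.1230) x3=(0.7343, 0.6843) x4=(-1.3189, -0.9526)
step 10: x0=(-1.1798, -2.2274) x1=(1.0888, -1.7433) x2=(1.4354, 1.1470) x3=(0.7458, 0.6723) x4=(-1.2862, -0.9299)
step 11: x0=(-1.1623, -2.2749) x1=(1.1011, -1.7683) x2=(1.4372, 1.1723) x3=(0.7556, 0.6587) x4=(-1.2537, -0.9064)
step 12: x0=(-1.1447, -2.3230) x1=(1.1129, -1.7929) x2=(1.4411, 1.1990) x3=(0.7636, 0.6436) x4=(-1.2213, -0.8822)
step 13: x0=(-1.1269, -2.3718) x1=(1.1242, -1.8170) x2=(1.4468, 1.2271) x3=(0.7701, 0.6270) x4=(-1.1891, -0.8574)
step 14: x0=(-1.1089, -2.4212) x1=(1.1351, -1.8408) x2=(1.4541, 1.2565) x3=(0.7752, 0.6089) x4=(-1.1570, -0.8322)
step 15: x0=(-1.0908, -2.4711) x1=(1.1455, -1.8642) x2=(1.4631, 1.2873) x3=(0.7792, 0.5892) x4=(-1.1251, -0.8066)
step 16: x0=(-1.0726, -2.5214) x1=(1.1555, -1.8872) x2=(1.4734, 1.3193) x3=(0.7822, 0.5683) x4=(-1.0934, -0.7807)
step 17: x0=(-1.0542, -2.5722) x1=(1.1649, -1.9098) x2=(1.4850, 1.3525) x3=(0.7844, 0.5460) x4=(-1.0618, -0.7547)
step 18: x0=(-1.0357, -2.6234) x1=(1.1739, -1.9321) x2=(1.4976, 1.3868) x3=(0.7860, 0.5225) x4=(-1.0304, -0.7285)
step 19: x0=(-1.0171, -2.6750) x1=(1.1825, -1.9539) x2=(1.5113, 1.4222) x3=(0.7870, 0.4979) x4=(-0.9992, -0.7023)
step 20: x0=(-0.9983, -2.7269) x1=(1.1906, -1.9754) x2=(1.5259, 1.4586) x3=(0.7876, 0.4723) x4=(-0.9683, -0.6761)
step 21: x0=(-0.9795, -2.7792) x1=(1.1982, -1.9966) x2=(1.5413, 1.4959) x3=(0.7880, 0.4457) x4=(-0.9376, -0.6499)
step 22: x0=(-0.9604, -2.8317) x1=(1.2054, -2.0174) x2=(1.5574, 1.5340) x3=(0.7882, 0.4183) x4=(-0.9072, -0.6239)
step 23: x0=(-0.9413, -2.8845) x1=(1.2121, -2.0378) x2=(1.5742, 1.5729) x3=(0.7884, 0.3901) x4=(-0.8771, -0.5980)
step 24: x0=(-0.9220, -2.9375) x1=(1.2184, -2.0578) x2=(1.5916, 1.6126) x3=(0.7886, 0.3612) x4=(-0.8473, -0.5723)
step 0 velocities: v0=(0.3400, -0.8600) v1=(0.4300, -0.7400) v2=(-0.5200, 0.4200) v3=(0.7400, -0.0700) v4=(0.9500, 0.1300)
step 0: KE=1.9889, PE=1.9465, E=3.9354
step 24 velocities: v0=(0.4837, -1.3291) v1=(0.1515, -0.4970) v2=(0.4417, 1.0000) v3=(0.0062, -0.7301) v4=(0.7392, 0.6395)
step 24: KE=2.9650, PE=0.9698, E=3.9348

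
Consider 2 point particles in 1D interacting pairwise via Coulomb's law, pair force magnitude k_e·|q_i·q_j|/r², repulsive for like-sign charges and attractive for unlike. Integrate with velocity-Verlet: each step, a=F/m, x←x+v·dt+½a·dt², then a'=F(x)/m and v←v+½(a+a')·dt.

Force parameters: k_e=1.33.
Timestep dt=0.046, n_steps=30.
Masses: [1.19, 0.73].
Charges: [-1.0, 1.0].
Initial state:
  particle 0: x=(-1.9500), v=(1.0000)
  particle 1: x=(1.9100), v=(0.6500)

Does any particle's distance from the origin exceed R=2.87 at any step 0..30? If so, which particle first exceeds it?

no

step 0: x0=(-1.9500) x1=(1.9100)
step 1: x0=(-1.9039) x1=(1.9398)
step 2: x0=(-1.8577) x1=(1.9693)
step 3: x0=(-1.8113) x1=(1.9985)
step 4: x0=(-1.7647) x1=(2.0275)
step 5: x0=(-1.7180) x1=(2.0562)
step 6: x0=(-1.6711) x1=(2.0847)
step 7: x0=(-1.6240) x1=(2.1128)
step 8: x0=(-1.5768) x1=(2.1407)
step 9: x0=(-1.5294) x1=(2.1683)
step 10: x0=(-1.4818) x1=(2.1957)
step 11: x0=(-1.4341) x1=(2.2227)
step 12: x0=(-1.3861) x1=(2.2495)
step 13: x0=(-1.3380) x1=(2.2759)
step 14: x0=(-1.2898) x1=(2.3021)
step 15: x0=(-1.2413) x1=(2.3280)
step 16: x0=(-1.1926) x1=(2.3536)
step 17: x0=(-1.1438) x1=(2.3788)
step 18: x0=(-1.0947) x1=(2.4038)
step 19: x0=(-1.0455) x1=(2.4284)
step 20: x0=(-0.9961) x1=(2.4527)
step 21: x0=(-0.9465) x1=(2.4767)
step 22: x0=(-0.8966) x1=(2.5004)
step 23: x0=(-0.8466) x1=(2.5237)
step 24: x0=(-0.7964) x1=(2.5467)
step 25: x0=(-0.7459) x1=(2.5694)
step 26: x0=(-0.6953) x1=(2.5917)
step 27: x0=(-0.6444) x1=(2.6136)
step 28: x0=(-0.5933) x1=(2.6352)
step 29: x0=(-0.5419) x1=(2.6564)
step 30: x0=(-0.4904) x1=(2.6772)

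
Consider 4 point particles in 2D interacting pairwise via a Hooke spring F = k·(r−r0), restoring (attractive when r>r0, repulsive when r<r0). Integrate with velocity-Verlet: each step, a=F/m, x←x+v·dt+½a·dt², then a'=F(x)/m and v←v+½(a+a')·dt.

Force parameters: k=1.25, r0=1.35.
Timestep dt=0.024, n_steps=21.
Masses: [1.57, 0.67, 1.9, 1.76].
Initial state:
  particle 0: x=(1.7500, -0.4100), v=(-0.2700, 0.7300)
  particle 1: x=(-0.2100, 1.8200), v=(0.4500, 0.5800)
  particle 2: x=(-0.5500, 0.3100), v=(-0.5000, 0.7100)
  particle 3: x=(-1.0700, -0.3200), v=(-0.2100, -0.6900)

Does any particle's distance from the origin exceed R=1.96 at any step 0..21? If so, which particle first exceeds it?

no

step 0: x0=(1.7500, -0.4100) x1=(-0.2100, 1.8200) x2=(-0.5500, 0.3100) x3=(-1.0700, -0.3200)
step 1: x0=(1.7427, -0.3921) x1=(-0.1988, 1.8327) x2=(-0.5617, 0.3271) x3=(-1.0747, -0.3365)
step 2: x0=(1.7338, -0.3735) x1=(-0.1870, 1.8429) x2=(-0.5730, 0.3443) x3=(-1.0788, -0.3527)
step 3: x0=(1.7233, -0.3542) x1=(-0.1745, 1.8506) x2=(-0.5837, 0.3616) x3=(-1.0823, -0.3688)
step 4: x0=(1.7111, -0.3343) x1=(-0.1614, 1.8557) x2=(-0.5938, 0.3790) x3=(-1.0851, -0.3846)
step 5: x0=(1.6974, -0.3136) x1=(-0.1477, 1.8584) x2=(-0.6036, 0.3965) x3=(-1.0873, -0.4002)
step 6: x0=(1.6821, -0.2923) x1=(-0.1335, 1.8586) x2=(-0.6128, 0.4141) x3=(-1.0888, -0.4154)
step 7: x0=(1.6653, -0.2704) x1=(-0.1188, 1.8562) x2=(-0.6215, 0.4317) x3=(-1.0896, -0.4304)
step 8: x0=(1.6470, -0.2479) x1=(-0.1037, 1.8515) x2=(-0.6298, 0.4494) x3=(-1.0897, -0.4450)
step 9: x0=(1.6271, -0.2248) x1=(-0.0881, 1.8443) x2=(-0.6376, 0.4672) x3=(-1.0892, -0.4593)
step 10: x0=(1.6058, -0.2011) x1=(-0.0722, 1.8347) x2=(-0.6450, 0.4850) x3=(-1.0879, -0.4732)
step 11: x0=(1.5830, -0.1770) x1=(-0.0559, 1.8227) x2=(-0.6519, 0.5028) x3=(-1.0860, -0.4867)
step 12: x0=(1.5589, -0.1523) x1=(-0.0394, 1.8085) x2=(-0.6585, 0.5207) x3=(-1.0833, -0.4998)
step 13: x0=(1.5334, -0.1271) x1=(-0.0226, 1.7921) x2=(-0.6646, 0.5386) x3=(-1.0800, -0.5125)
step 14: x0=(1.5065, -0.1015) x1=(-0.0056, 1.7735) x2=(-0.6704, 0.5564) x3=(-1.0760, -0.5248)
step 15: x0=(1.4784, -0.0755) x1=(0.0115, 1.7529) x2=(-0.6758, 0.5743) x3=(-1.0712, -0.5366)
step 16: x0=(1.4490, -0.0492) x1=(0.0288, 1.7302) x2=(-0.6808, 0.5921) x3=(-1.0658, -0.5480)
step 17: x0=(1.4185, -0.0225) x1=(0.0461, 1.7057) x2=(-0.6855, 0.6098) x3=(-1.0598, -0.5589)
step 18: x0=(1.3868, 0.0046) x1=(0.0635, 1.6793) x2=(-0.6899, 0.6275) x3=(-1.0530, -0.5693)
step 19: x0=(1.3540, 0.0318) x1=(0.0808, 1.6512) x2=(-0.6940, 0.6451) x3=(-1.0456, -0.5792)
step 20: x0=(1.3201, 0.0593) x1=(0.0982, 1.6215) x2=(-0.6978, 0.6627) x3=(-1.0375, -0.5886)
step 21: x0=(1.2853, 0.0871) x1=(0.1154, 1.5902) x2=(-0.7014, 0.6802) x3=(-1.0288, -0.5975)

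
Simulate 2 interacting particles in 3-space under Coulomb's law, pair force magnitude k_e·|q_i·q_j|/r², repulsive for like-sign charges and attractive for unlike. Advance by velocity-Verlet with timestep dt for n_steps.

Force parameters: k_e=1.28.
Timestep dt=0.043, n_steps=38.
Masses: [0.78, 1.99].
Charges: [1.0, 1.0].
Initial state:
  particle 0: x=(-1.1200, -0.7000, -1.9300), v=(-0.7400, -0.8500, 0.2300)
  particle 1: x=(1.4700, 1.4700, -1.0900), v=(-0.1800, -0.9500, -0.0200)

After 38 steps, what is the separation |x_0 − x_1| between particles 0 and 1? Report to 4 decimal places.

step 0: x0=(-1.1200, -0.7000, -1.9300) x1=(1.4700, 1.4700, -1.0900)
step 1: x0=(-1.1519, -0.7366, -1.9201) x1=(1.4623, 1.4292, -1.0908)
step 2: x0=(-1.1840, -0.7734, -1.9103) x1=(1.4547, 1.3884, -1.0917)
step 3: x0=(-1.2163, -0.8103, -1.9006) x1=(1.4471, 1.3477, -1.0925)
step 4: x0=(-1.2488, -0.8474, -1.8909) x1=(1.4396, 1.3071, -1.0933)
step 5: x0=(-1.2814, -0.8847, -1.8813) x1=(1.4322, 1.2665, -1.0940)
step 6: x0=(-1.3143, -0.9220, -1.8717) x1=(1.4249, 1.2260, -1.0948)
step 7: x0=(-1.3473, -0.9596, -1.8622) x1=(1.4176, 1.1855, -1.0955)
step 8: x0=(-1.3805, -0.9972, -1.8527) x1=(1.4104, 1.1451, -1.0962)
step 9: x0=(-1.4139, -1.0350, -1.8433) x1=(1.4033, 1.1047, -1.0968)
step 10: x0=(-1.4474, -1.0730, -1.8339) x1=(1.3962, 1.0644, -1.0975)
step 11: x0=(-1.4812, -1.1110, -1.8246) x1=(1.3892, 1.0242, -1.0981)
step 12: x0=(-1.5151, -1.1492, -1.8153) x1=(1.3823, 0.9840, -1.0988)
step 13: x0=(-1.5492, -1.1876, -1.8060) x1=(1.3755, 0.9438, -1.0994)
step 14: x0=(-1.5835, -1.2261, -1.7968) x1=(1.3687, 0.9037, -1.1000)
step 15: x0=(-1.6179, -1.2646, -1.7877) x1=(1.3620, 0.8637, -1.1005)
step 16: x0=(-1.6526, -1.3034, -1.7785) x1=(1.3554, 0.8237, -1.1011)
step 17: x0=(-1.6874, -1.3422, -1.7695) x1=(1.3488, 0.7837, -1.1016)
step 18: x0=(-1.7224, -1.3812, -1.7604) x1=(1.3423, 0.7438, -1.1022)
step 19: x0=(-1.7575, -1.4203, -1.7514) x1=(1.3358, 0.7040, -1.1027)
step 20: x0=(-1.7928, -1.4595, -1.7424) x1=(1.3295, 0.6642, -1.1032)
step 21: x0=(-1.8283, -1.4988, -1.7335) x1=(1.3232, 0.6244, -1.1037)
step 22: x0=(-1.8640, -1.5382, -1.7246) x1=(1.3169, 0.5847, -1.1041)
step 23: x0=(-1.8998, -1.5777, -1.7157) x1=(1.3108, 0.5450, -1.1046)
step 24: x0=(-1.9358, -1.6174, -1.7069) x1=(1.3047, 0.5053, -1.1050)
step 25: x0=(-1.9719, -1.6571, -1.6981) x1=(1.2986, 0.4658, -1.1055)
step 26: x0=(-2.0082, -1.6970, -1.6893) x1=(1.2926, 0.4262, -1.1059)
step 27: x0=(-2.0447, -1.7369, -1.6806) x1=(1.2867, 0.3867, -1.1063)
step 28: x0=(-2.0813, -1.7770, -1.6718) x1=(1.2809, 0.3472, -1.1067)
step 29: x0=(-2.1181, -1.8172, -1.6632) x1=(1.2751, 0.3078, -1.1071)
step 30: x0=(-2.1551, -1.8574, -1.6545) x1=(1.2693, 0.2684, -1.1075)
step 31: x0=(-2.1921, -1.8978, -1.6458) x1=(1.2637, 0.2290, -1.1079)
step 32: x0=(-2.2294, -1.9382, -1.6372) x1=(1.2580, 0.1897, -1.1082)
step 33: x0=(-2.2668, -1.9788, -1.6286) x1=(1.2525, 0.1504, -1.1086)
step 34: x0=(-2.3043, -2.0194, -1.6200) x1=(1.2470, 0.1112, -1.1089)
step 35: x0=(-2.3420, -2.0601, -1.6115) x1=(1.2416, 0.0720, -1.1093)
step 36: x0=(-2.3799, -2.1009, -1.6029) x1=(1.2362, 0.0328, -1.1096)
step 37: x0=(-2.4179, -2.1418, -1.5944) x1=(1.2309, -0.0064, -1.1099)
step 38: x0=(-2.4560, -2.1828, -1.5859) x1=(1.2256, -0.0455, -1.1102)

4.2835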